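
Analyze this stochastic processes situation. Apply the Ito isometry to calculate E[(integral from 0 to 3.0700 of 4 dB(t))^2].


By Ito isometry: E[(int f dB)^2] = int f^2 dt
= 4^2 * 3.0700
= 16 * 3.0700 = 49.1200

49.1200


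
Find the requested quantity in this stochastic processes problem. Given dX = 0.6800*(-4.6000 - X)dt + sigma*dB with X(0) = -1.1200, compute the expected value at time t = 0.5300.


E[X(t)] = mu + (X(0) - mu)*exp(-theta*t)
= -4.6000 + (-1.1200 - -4.6000)*exp(-0.6800*0.5300)
= -4.6000 + 3.4800 * 0.6974
= -2.1731

-2.1731


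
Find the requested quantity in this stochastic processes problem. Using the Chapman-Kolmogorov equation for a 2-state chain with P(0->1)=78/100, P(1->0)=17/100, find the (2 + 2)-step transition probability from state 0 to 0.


P^4 = P^2 * P^2
Computing via matrix multiplication of the transition matrix.
Entry (0,0) of P^4 = 0.1790

0.1790


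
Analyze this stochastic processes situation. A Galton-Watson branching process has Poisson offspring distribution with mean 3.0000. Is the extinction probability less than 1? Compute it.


Since mu = 3.0000 > 1, extinction prob q < 1.
Solve s = exp(mu*(s-1)) iteratively.
q = 0.0595

0.0595


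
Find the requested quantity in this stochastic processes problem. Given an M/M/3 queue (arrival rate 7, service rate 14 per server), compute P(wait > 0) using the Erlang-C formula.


a = lambda/mu = 0.5000
rho = a/c = 0.1667
Erlang-C formula applied:
C(c,a) = 0.0152

0.0152


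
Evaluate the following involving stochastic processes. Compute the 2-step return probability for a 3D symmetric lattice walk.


P(return in 2 steps) = P(reverse first step) = 1/(2d)
= 1/6
= 0.1667

0.1667


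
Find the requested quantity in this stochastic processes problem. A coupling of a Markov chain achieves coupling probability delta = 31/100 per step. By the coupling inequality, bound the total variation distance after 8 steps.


TV distance bound <= (1-delta)^n
= (1 - 0.3100)^8
= 0.6900^8
= 0.0514

0.0514


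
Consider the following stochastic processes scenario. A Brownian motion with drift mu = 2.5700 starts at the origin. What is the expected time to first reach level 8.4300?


Expected first passage time = a/mu
= 8.4300/2.5700
= 3.2802

3.2802


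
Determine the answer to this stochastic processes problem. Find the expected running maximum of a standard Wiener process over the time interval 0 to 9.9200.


E(max B(s)) = sqrt(2t/pi)
= sqrt(2*9.9200/pi)
= sqrt(6.3153)
= 2.5130

2.5130


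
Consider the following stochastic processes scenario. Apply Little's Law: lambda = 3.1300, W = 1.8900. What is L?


Little's Law: L = lambda * W
= 3.1300 * 1.8900
= 5.9157

5.9157


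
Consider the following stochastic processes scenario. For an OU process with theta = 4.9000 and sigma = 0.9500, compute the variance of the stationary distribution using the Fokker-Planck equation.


Stationary variance = sigma^2 / (2*theta)
= 0.9500^2 / (2*4.9000)
= 0.9025 / 9.8000
= 0.0921

0.0921


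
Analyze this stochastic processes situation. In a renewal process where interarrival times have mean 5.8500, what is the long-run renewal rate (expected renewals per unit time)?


Long-run renewal rate = 1/E(X)
= 1/5.8500
= 0.1709

0.1709


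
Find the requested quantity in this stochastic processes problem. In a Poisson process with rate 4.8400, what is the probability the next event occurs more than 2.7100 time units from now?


P(X > t) = exp(-lambda * t)
= exp(-4.8400 * 2.7100)
= exp(-13.1164) = 2.0120e-06

2.0120e-06


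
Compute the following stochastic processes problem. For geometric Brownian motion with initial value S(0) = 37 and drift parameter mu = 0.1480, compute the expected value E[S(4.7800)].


E[S(t)] = S(0) * exp(mu * t)
= 37 * exp(0.1480 * 4.7800)
= 37 * 2.0288
= 75.0653

75.0653


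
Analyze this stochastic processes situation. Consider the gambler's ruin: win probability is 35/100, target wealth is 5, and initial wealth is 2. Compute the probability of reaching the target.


Gambler's ruin formula:
r = q/p = 0.6500/0.3500 = 1.8571
P(win) = (1 - r^i)/(1 - r^N)
= (1 - 1.8571^2)/(1 - 1.8571^5)
= 0.1161

0.1161


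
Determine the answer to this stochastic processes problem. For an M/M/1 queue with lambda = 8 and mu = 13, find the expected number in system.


rho = 8/13 = 0.6154
L = rho/(1-rho)
= 0.6154/0.3846
= 1.6000

1.6000


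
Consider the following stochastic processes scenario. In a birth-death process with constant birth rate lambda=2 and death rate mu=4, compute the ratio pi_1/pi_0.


For birth-death process, pi_n/pi_0 = (lambda/mu)^n
= (2/4)^1
= 0.5000

0.5000


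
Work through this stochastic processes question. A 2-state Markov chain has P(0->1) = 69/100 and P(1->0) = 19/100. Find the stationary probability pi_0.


Stationary distribution: pi_0 = p10/(p01+p10), pi_1 = p01/(p01+p10)
p01 = 0.6900, p10 = 0.1900
pi_0 = 0.2159

0.2159


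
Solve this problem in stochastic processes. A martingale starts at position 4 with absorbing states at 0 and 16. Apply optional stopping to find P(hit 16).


By optional stopping theorem: E(M at tau) = M(0) = 4
P(hit 16)*16 + P(hit 0)*0 = 4
P(hit 16) = (4 - 0)/(16 - 0) = 1/4 = 0.2500

0.2500


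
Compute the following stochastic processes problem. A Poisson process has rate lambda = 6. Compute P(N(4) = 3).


P(N(t)=k) = (lambda*t)^k * exp(-lambda*t) / k!
lambda*t = 24
= 24^3 * exp(-24) / 3!
= 13824 * 3.7751e-11 / 6
= 8.6979e-08

8.6979e-08


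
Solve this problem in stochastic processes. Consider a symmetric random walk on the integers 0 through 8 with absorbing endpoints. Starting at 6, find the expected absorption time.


For symmetric RW on 0,...,N with absorbing barriers, E(i) = i*(N-i)
E(6) = 6 * 2 = 12

12


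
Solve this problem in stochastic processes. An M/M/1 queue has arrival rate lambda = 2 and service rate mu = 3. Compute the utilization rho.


rho = lambda/mu
= 2/3
= 0.6667

0.6667


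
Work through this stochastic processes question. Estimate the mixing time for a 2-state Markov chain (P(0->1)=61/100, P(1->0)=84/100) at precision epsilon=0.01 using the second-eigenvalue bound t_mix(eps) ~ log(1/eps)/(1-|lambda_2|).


lambda_2 = |1 - p01 - p10| = |1 - 0.6100 - 0.8400| = 0.4500
t_mix ~ log(1/eps)/(1 - |lambda_2|)
= log(100)/(1 - 0.4500) = 4.6052/0.5500
= 8.3730

8.3730


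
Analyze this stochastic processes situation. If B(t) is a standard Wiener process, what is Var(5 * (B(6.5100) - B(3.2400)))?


Var(alpha*(B(t)-B(s))) = alpha^2 * (t-s)
= 5^2 * (6.5100 - 3.2400)
= 25 * 3.2700
= 81.7500

81.7500


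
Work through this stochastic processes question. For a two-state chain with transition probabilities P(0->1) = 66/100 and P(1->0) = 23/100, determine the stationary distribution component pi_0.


Stationary distribution: pi_0 = p10/(p01+p10), pi_1 = p01/(p01+p10)
p01 = 0.6600, p10 = 0.2300
pi_0 = 0.2584

0.2584


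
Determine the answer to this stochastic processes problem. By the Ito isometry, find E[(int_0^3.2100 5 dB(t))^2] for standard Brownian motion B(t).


By Ito isometry: E[(int f dB)^2] = int f^2 dt
= 5^2 * 3.2100
= 25 * 3.2100 = 80.2500

80.2500


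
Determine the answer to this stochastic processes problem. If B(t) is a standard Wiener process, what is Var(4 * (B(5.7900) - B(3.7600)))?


Var(alpha*(B(t)-B(s))) = alpha^2 * (t-s)
= 4^2 * (5.7900 - 3.7600)
= 16 * 2.0300
= 32.4800

32.4800


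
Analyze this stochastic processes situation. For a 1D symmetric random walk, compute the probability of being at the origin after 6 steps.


P(S(6) = 0) = C(6,3) / 4^3
= 20 / 64
= 0.3125

0.3125


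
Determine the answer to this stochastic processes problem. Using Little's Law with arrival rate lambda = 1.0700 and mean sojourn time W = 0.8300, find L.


Little's Law: L = lambda * W
= 1.0700 * 0.8300
= 0.8881

0.8881


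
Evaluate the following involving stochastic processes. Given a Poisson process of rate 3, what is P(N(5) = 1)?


P(N(t)=k) = (lambda*t)^k * exp(-lambda*t) / k!
lambda*t = 15
= 15^1 * exp(-15) / 1!
= 15 * 3.0590e-07 / 1
= 4.5885e-06

4.5885e-06


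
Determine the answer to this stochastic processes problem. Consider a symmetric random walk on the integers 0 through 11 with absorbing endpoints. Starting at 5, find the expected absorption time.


For symmetric RW on 0,...,N with absorbing barriers, E(i) = i*(N-i)
E(5) = 5 * 6 = 30

30


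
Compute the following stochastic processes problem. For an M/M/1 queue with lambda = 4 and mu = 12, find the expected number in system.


rho = 4/12 = 0.3333
L = rho/(1-rho)
= 0.3333/0.6667
= 0.5000

0.5000


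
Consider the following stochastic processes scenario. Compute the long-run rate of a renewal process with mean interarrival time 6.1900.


Long-run renewal rate = 1/E(X)
= 1/6.1900
= 0.1616

0.1616


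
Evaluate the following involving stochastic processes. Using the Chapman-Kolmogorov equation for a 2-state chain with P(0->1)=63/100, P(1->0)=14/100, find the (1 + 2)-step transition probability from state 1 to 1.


P^3 = P^1 * P^2
Computing via matrix multiplication of the transition matrix.
Entry (1,1) of P^3 = 0.8204

0.8204


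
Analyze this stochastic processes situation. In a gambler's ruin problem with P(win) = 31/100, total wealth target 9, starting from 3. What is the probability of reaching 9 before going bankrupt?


Gambler's ruin formula:
r = q/p = 0.6900/0.3100 = 2.2258
P(win) = (1 - r^i)/(1 - r^N)
= (1 - 2.2258^3)/(1 - 2.2258^9)
= 0.0075

0.0075


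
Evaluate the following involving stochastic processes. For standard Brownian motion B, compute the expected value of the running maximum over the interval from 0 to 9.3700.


E(max B(s)) = sqrt(2t/pi)
= sqrt(2*9.3700/pi)
= sqrt(5.9651)
= 2.4424

2.4424


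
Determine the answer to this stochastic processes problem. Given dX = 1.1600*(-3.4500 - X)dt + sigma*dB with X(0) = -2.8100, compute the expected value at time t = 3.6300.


E[X(t)] = mu + (X(0) - mu)*exp(-theta*t)
= -3.4500 + (-2.8100 - -3.4500)*exp(-1.1600*3.6300)
= -3.4500 + 0.6400 * 0.0148
= -3.4405

-3.4405


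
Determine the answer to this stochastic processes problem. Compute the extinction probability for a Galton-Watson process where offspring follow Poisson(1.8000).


Since mu = 1.8000 > 1, extinction prob q < 1.
Solve s = exp(mu*(s-1)) iteratively.
q = 0.2676

0.2676


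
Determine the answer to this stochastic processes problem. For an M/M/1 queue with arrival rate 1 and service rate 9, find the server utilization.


rho = lambda/mu
= 1/9
= 0.1111

0.1111


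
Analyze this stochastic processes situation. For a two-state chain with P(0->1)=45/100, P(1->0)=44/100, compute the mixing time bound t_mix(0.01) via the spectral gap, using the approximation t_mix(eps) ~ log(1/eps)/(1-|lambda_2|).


lambda_2 = |1 - p01 - p10| = |1 - 0.4500 - 0.4400| = 0.1100
t_mix ~ log(1/eps)/(1 - |lambda_2|)
= log(100)/(1 - 0.1100) = 4.6052/0.8900
= 5.1743

5.1743


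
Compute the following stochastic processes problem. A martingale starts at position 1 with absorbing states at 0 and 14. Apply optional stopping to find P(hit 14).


By optional stopping theorem: E(M at tau) = M(0) = 1
P(hit 14)*14 + P(hit 0)*0 = 1
P(hit 14) = (1 - 0)/(14 - 0) = 1/14 = 0.0714

0.0714


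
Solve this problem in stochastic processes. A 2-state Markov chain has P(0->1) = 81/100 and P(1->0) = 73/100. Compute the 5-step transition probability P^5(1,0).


Computing P^5 by matrix multiplication.
P = [[0.1900, 0.8100], [0.7300, 0.2700]]
After raising P to the power 5:
P^5(1,0) = 0.4958

0.4958


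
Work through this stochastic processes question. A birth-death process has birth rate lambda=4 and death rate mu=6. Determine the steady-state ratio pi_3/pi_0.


For birth-death process, pi_n/pi_0 = (lambda/mu)^n
= (4/6)^3
= 0.2963

0.2963


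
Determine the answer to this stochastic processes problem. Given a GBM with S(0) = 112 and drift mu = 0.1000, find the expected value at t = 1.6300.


E[S(t)] = S(0) * exp(mu * t)
= 112 * exp(0.1000 * 1.6300)
= 112 * 1.1770
= 131.8281

131.8281


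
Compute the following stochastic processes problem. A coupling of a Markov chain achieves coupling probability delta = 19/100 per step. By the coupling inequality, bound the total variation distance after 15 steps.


TV distance bound <= (1-delta)^n
= (1 - 0.1900)^15
= 0.8100^15
= 0.0424

0.0424


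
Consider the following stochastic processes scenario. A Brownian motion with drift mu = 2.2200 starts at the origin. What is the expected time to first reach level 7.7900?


Expected first passage time = a/mu
= 7.7900/2.2200
= 3.5090

3.5090


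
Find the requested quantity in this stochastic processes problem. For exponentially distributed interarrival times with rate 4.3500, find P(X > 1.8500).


P(X > t) = exp(-lambda * t)
= exp(-4.3500 * 1.8500)
= exp(-8.0475) = 3.1990e-04

3.1990e-04


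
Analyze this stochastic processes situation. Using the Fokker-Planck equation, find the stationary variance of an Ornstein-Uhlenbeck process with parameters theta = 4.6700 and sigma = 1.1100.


Stationary variance = sigma^2 / (2*theta)
= 1.1100^2 / (2*4.6700)
= 1.2321 / 9.3400
= 0.1319

0.1319


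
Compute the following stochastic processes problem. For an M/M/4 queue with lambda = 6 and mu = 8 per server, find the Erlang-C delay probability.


a = lambda/mu = 0.7500
rho = a/c = 0.1875
Erlang-C formula applied:
C(c,a) = 0.0077

0.0077


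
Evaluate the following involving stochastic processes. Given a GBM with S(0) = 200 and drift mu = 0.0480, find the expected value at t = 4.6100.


E[S(t)] = S(0) * exp(mu * t)
= 200 * exp(0.0480 * 4.6100)
= 200 * 1.2477
= 249.5345

249.5345


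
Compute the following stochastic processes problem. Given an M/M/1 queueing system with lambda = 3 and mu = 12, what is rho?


rho = lambda/mu
= 3/12
= 0.2500

0.2500


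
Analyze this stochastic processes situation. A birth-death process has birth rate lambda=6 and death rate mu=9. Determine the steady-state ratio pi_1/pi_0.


For birth-death process, pi_n/pi_0 = (lambda/mu)^n
= (6/9)^1
= 0.6667

0.6667


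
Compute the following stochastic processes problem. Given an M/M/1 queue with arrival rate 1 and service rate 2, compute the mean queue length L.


rho = 1/2 = 0.5000
L = rho/(1-rho)
= 0.5000/0.5000
= 1.0000

1.0000


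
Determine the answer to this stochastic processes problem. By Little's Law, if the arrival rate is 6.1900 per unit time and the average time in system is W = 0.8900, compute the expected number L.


Little's Law: L = lambda * W
= 6.1900 * 0.8900
= 5.5091

5.5091


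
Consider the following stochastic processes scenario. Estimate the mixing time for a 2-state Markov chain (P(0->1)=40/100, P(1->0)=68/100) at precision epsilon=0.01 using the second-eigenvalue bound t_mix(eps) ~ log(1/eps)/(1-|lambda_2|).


lambda_2 = |1 - p01 - p10| = |1 - 0.4000 - 0.6800| = 0.0800
t_mix ~ log(1/eps)/(1 - |lambda_2|)
= log(100)/(1 - 0.0800) = 4.6052/0.9200
= 5.0056

5.0056


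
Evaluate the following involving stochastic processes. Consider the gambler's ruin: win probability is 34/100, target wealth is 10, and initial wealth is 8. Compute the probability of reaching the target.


Gambler's ruin formula:
r = q/p = 0.6600/0.3400 = 1.9412
P(win) = (1 - r^i)/(1 - r^N)
= (1 - 1.9412^8)/(1 - 1.9412^10)
= 0.2644

0.2644


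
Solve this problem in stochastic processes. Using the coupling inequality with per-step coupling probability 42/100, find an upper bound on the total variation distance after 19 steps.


TV distance bound <= (1-delta)^n
= (1 - 0.4200)^19
= 0.5800^19
= 3.1999e-05

3.1999e-05


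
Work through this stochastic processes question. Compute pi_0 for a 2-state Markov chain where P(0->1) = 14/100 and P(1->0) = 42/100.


Stationary distribution: pi_0 = p10/(p01+p10), pi_1 = p01/(p01+p10)
p01 = 0.1400, p10 = 0.4200
pi_0 = 0.7500

0.7500


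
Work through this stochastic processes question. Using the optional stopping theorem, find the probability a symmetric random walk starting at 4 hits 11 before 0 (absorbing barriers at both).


By optional stopping theorem: E(M at tau) = M(0) = 4
P(hit 11)*11 + P(hit 0)*0 = 4
P(hit 11) = (4 - 0)/(11 - 0) = 4/11 = 0.3636

0.3636


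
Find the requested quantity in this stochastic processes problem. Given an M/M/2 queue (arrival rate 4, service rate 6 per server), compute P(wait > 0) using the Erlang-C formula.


a = lambda/mu = 0.6667
rho = a/c = 0.3333
Erlang-C formula applied:
C(c,a) = 0.1667

0.1667


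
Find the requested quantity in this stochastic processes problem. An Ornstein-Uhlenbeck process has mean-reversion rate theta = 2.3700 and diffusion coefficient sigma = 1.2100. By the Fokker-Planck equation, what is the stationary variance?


Stationary variance = sigma^2 / (2*theta)
= 1.2100^2 / (2*2.3700)
= 1.4641 / 4.7400
= 0.3089

0.3089


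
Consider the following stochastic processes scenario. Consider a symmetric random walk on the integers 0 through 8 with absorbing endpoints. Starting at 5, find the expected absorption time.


For symmetric RW on 0,...,N with absorbing barriers, E(i) = i*(N-i)
E(5) = 5 * 3 = 15

15


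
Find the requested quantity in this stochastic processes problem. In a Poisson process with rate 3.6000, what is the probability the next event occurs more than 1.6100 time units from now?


P(X > t) = exp(-lambda * t)
= exp(-3.6000 * 1.6100)
= exp(-5.7960) = 0.0030

0.0030


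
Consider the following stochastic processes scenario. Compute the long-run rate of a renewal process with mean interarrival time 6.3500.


Long-run renewal rate = 1/E(X)
= 1/6.3500
= 0.1575

0.1575


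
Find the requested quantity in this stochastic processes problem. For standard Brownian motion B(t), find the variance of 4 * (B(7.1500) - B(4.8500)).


Var(alpha*(B(t)-B(s))) = alpha^2 * (t-s)
= 4^2 * (7.1500 - 4.8500)
= 16 * 2.3000
= 36.8000

36.8000


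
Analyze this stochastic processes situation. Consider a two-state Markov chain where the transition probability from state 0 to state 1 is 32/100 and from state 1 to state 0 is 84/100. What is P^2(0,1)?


Computing P^2 by matrix multiplication.
P = [[0.6800, 0.3200], [0.8400, 0.1600]]
After raising P to the power 2:
P^2(0,1) = 0.2688

0.2688


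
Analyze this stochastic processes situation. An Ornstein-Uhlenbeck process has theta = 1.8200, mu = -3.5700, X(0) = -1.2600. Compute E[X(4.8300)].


E[X(t)] = mu + (X(0) - mu)*exp(-theta*t)
= -3.5700 + (-1.2600 - -3.5700)*exp(-1.8200*4.8300)
= -3.5700 + 2.3100 * 1.5216e-04
= -3.5696

-3.5696


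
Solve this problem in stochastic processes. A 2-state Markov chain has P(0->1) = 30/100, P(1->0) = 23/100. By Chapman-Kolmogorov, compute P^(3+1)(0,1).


P^4 = P^3 * P^1
Computing via matrix multiplication of the transition matrix.
Entry (0,1) of P^4 = 0.5384

0.5384


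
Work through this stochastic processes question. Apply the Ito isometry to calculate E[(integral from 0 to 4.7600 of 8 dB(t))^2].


By Ito isometry: E[(int f dB)^2] = int f^2 dt
= 8^2 * 4.7600
= 64 * 4.7600 = 304.6400

304.6400


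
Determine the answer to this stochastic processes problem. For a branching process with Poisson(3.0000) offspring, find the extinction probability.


Since mu = 3.0000 > 1, extinction prob q < 1.
Solve s = exp(mu*(s-1)) iteratively.
q = 0.0595

0.0595


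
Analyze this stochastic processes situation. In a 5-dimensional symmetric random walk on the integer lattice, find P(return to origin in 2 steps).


P(return in 2 steps) = P(reverse first step) = 1/(2d)
= 1/10
= 0.1000

0.1000


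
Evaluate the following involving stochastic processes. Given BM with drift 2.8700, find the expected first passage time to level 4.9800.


Expected first passage time = a/mu
= 4.9800/2.8700
= 1.7352

1.7352


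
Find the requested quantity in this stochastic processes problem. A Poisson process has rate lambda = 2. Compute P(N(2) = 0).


P(N(t)=k) = (lambda*t)^k * exp(-lambda*t) / k!
lambda*t = 4
= 4^0 * exp(-4) / 0!
= 1 * 0.0183 / 1
= 0.0183

0.0183


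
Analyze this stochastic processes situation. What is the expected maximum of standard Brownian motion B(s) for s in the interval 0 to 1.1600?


E(max B(s)) = sqrt(2t/pi)
= sqrt(2*1.1600/pi)
= sqrt(0.7385)
= 0.8593

0.8593


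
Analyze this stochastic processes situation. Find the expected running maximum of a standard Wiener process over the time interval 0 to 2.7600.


E(max B(s)) = sqrt(2t/pi)
= sqrt(2*2.7600/pi)
= sqrt(1.7571)
= 1.3255

1.3255


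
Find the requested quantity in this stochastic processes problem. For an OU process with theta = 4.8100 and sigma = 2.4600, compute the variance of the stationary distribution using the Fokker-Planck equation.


Stationary variance = sigma^2 / (2*theta)
= 2.4600^2 / (2*4.8100)
= 6.0516 / 9.6200
= 0.6291

0.6291


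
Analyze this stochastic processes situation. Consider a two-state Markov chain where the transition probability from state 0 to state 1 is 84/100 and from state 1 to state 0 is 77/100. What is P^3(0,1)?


Computing P^3 by matrix multiplication.
P = [[0.1600, 0.8400], [0.7700, 0.2300]]
After raising P to the power 3:
P^3(0,1) = 0.6402

0.6402


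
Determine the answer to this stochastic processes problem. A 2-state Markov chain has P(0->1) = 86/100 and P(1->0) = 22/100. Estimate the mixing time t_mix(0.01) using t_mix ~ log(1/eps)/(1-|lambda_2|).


lambda_2 = |1 - p01 - p10| = |1 - 0.8600 - 0.2200| = 0.0800
t_mix ~ log(1/eps)/(1 - |lambda_2|)
= log(100)/(1 - 0.0800) = 4.6052/0.9200
= 5.0056

5.0056


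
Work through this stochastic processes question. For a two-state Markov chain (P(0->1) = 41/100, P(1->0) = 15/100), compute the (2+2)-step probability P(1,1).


P^4 = P^2 * P^2
Computing via matrix multiplication of the transition matrix.
Entry (1,1) of P^4 = 0.7422

0.7422


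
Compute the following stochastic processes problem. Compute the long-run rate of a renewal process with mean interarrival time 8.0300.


Long-run renewal rate = 1/E(X)
= 1/8.0300
= 0.1245

0.1245


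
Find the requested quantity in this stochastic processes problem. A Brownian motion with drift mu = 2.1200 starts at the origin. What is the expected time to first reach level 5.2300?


Expected first passage time = a/mu
= 5.2300/2.1200
= 2.4670

2.4670


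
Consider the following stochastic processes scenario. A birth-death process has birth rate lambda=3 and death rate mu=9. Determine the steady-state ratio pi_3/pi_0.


For birth-death process, pi_n/pi_0 = (lambda/mu)^n
= (3/9)^3
= 0.0370

0.0370


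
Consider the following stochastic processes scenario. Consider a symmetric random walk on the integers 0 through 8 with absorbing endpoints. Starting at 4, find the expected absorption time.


For symmetric RW on 0,...,N with absorbing barriers, E(i) = i*(N-i)
E(4) = 4 * 4 = 16

16


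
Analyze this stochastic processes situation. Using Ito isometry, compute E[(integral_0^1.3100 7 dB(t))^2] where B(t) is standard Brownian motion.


By Ito isometry: E[(int f dB)^2] = int f^2 dt
= 7^2 * 1.3100
= 49 * 1.3100 = 64.1900

64.1900


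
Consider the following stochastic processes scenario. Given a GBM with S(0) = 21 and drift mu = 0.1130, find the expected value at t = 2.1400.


E[S(t)] = S(0) * exp(mu * t)
= 21 * exp(0.1130 * 2.1400)
= 21 * 1.2736
= 26.7449

26.7449


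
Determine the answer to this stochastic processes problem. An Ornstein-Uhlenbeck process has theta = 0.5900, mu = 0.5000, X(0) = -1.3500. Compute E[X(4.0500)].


E[X(t)] = mu + (X(0) - mu)*exp(-theta*t)
= 0.5000 + (-1.3500 - 0.5000)*exp(-0.5900*4.0500)
= 0.5000 + -1.8500 * 0.0917
= 0.3304

0.3304


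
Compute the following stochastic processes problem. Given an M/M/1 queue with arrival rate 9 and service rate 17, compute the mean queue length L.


rho = 9/17 = 0.5294
L = rho/(1-rho)
= 0.5294/0.4706
= 1.1250

1.1250


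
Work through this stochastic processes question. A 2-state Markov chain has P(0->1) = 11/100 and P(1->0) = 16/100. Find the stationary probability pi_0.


Stationary distribution: pi_0 = p10/(p01+p10), pi_1 = p01/(p01+p10)
p01 = 0.1100, p10 = 0.1600
pi_0 = 0.5926

0.5926


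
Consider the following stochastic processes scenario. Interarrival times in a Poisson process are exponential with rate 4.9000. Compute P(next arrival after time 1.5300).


P(X > t) = exp(-lambda * t)
= exp(-4.9000 * 1.5300)
= exp(-7.4970) = 5.5475e-04

5.5475e-04


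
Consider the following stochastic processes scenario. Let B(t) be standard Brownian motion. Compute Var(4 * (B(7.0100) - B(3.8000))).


Var(alpha*(B(t)-B(s))) = alpha^2 * (t-s)
= 4^2 * (7.0100 - 3.8000)
= 16 * 3.2100
= 51.3600

51.3600


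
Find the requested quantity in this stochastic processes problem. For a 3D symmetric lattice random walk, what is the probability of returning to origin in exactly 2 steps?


P(return in 2 steps) = P(reverse first step) = 1/(2d)
= 1/6
= 0.1667

0.1667


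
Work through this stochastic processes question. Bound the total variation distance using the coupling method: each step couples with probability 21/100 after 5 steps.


TV distance bound <= (1-delta)^n
= (1 - 0.2100)^5
= 0.7900^5
= 0.3077

0.3077


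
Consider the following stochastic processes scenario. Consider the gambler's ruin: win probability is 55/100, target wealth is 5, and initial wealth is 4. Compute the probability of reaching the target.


Gambler's ruin formula:
r = q/p = 0.4500/0.5500 = 0.8182
P(win) = (1 - r^i)/(1 - r^N)
= (1 - 0.8182^4)/(1 - 0.8182^5)
= 0.8714

0.8714


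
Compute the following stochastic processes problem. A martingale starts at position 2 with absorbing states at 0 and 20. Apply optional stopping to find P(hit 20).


By optional stopping theorem: E(M at tau) = M(0) = 2
P(hit 20)*20 + P(hit 0)*0 = 2
P(hit 20) = (2 - 0)/(20 - 0) = 1/10 = 0.1000

0.1000


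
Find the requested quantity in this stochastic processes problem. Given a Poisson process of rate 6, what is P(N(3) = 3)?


P(N(t)=k) = (lambda*t)^k * exp(-lambda*t) / k!
lambda*t = 18
= 18^3 * exp(-18) / 3!
= 5832 * 1.5230e-08 / 6
= 1.4804e-05

1.4804e-05


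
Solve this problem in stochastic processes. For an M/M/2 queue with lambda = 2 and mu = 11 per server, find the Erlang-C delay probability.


a = lambda/mu = 0.1818
rho = a/c = 0.0909
Erlang-C formula applied:
C(c,a) = 0.0152

0.0152


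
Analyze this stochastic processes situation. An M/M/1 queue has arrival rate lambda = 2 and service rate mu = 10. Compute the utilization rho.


rho = lambda/mu
= 2/10
= 0.2000

0.2000


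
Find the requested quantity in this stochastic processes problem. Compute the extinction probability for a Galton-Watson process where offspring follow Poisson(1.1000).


Since mu = 1.1000 > 1, extinction prob q < 1.
Solve s = exp(mu*(s-1)) iteratively.
q = 0.8239

0.8239


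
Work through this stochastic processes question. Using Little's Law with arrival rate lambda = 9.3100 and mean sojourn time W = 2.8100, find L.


Little's Law: L = lambda * W
= 9.3100 * 2.8100
= 26.1611

26.1611


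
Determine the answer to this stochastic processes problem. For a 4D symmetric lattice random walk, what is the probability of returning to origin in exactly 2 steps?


P(return in 2 steps) = P(reverse first step) = 1/(2d)
= 1/8
= 0.1250

0.1250


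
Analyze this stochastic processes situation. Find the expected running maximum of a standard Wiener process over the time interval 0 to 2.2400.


E(max B(s)) = sqrt(2t/pi)
= sqrt(2*2.2400/pi)
= sqrt(1.4260)
= 1.1942

1.1942


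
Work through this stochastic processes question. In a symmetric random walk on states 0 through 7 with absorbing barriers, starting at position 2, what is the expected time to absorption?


For symmetric RW on 0,...,N with absorbing barriers, E(i) = i*(N-i)
E(2) = 2 * 5 = 10

10


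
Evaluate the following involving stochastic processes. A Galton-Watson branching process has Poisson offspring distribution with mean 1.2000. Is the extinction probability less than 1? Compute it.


Since mu = 1.2000 > 1, extinction prob q < 1.
Solve s = exp(mu*(s-1)) iteratively.
q = 0.6863

0.6863


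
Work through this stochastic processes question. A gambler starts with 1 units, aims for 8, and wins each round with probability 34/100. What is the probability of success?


Gambler's ruin formula:
r = q/p = 0.6600/0.3400 = 1.9412
P(win) = (1 - r^i)/(1 - r^N)
= (1 - 1.9412^1)/(1 - 1.9412^8)
= 0.0047

0.0047


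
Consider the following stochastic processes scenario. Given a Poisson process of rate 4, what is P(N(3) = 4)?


P(N(t)=k) = (lambda*t)^k * exp(-lambda*t) / k!
lambda*t = 12
= 12^4 * exp(-12) / 4!
= 20736 * 6.1442e-06 / 24
= 0.0053

0.0053


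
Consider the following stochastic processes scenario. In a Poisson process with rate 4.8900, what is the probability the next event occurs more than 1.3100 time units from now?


P(X > t) = exp(-lambda * t)
= exp(-4.8900 * 1.3100)
= exp(-6.4059) = 0.0017

0.0017


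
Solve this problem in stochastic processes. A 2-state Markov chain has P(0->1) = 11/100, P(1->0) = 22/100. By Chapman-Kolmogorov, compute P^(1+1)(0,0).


P^2 = P^1 * P^1
Computing via matrix multiplication of the transition matrix.
Entry (0,0) of P^2 = 0.8163

0.8163


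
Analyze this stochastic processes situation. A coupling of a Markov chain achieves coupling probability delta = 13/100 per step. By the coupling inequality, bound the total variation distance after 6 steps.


TV distance bound <= (1-delta)^n
= (1 - 0.1300)^6
= 0.8700^6
= 0.4336

0.4336


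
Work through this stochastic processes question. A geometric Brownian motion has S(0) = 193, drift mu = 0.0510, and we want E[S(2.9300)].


E[S(t)] = S(0) * exp(mu * t)
= 193 * exp(0.0510 * 2.9300)
= 193 * 1.1612
= 224.1062

224.1062


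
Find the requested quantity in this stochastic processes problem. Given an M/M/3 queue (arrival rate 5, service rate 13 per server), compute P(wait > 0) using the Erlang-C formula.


a = lambda/mu = 0.3846
rho = a/c = 0.1282
Erlang-C formula applied:
C(c,a) = 0.0074

0.0074


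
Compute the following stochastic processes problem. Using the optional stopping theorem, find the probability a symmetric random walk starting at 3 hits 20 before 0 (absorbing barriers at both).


By optional stopping theorem: E(M at tau) = M(0) = 3
P(hit 20)*20 + P(hit 0)*0 = 3
P(hit 20) = (3 - 0)/(20 - 0) = 3/20 = 0.1500

0.1500


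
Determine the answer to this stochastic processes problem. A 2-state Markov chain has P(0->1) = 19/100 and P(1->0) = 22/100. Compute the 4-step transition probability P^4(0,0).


Computing P^4 by matrix multiplication.
P = [[0.8100, 0.1900], [0.2200, 0.7800]]
After raising P to the power 4:
P^4(0,0) = 0.5927

0.5927


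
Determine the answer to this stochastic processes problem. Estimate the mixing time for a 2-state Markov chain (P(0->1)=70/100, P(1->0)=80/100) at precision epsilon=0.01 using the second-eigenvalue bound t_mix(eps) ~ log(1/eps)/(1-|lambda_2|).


lambda_2 = |1 - p01 - p10| = |1 - 0.7000 - 0.8000| = 0.5000
t_mix ~ log(1/eps)/(1 - |lambda_2|)
= log(100)/(1 - 0.5000) = 4.6052/0.5000
= 9.2103

9.2103


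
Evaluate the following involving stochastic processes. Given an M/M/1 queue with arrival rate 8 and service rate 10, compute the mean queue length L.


rho = 8/10 = 0.8000
L = rho/(1-rho)
= 0.8000/0.2000
= 4.0000

4.0000


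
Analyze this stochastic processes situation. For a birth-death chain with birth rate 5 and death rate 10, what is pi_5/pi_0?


For birth-death process, pi_n/pi_0 = (lambda/mu)^n
= (5/10)^5
= 0.0312

0.0312


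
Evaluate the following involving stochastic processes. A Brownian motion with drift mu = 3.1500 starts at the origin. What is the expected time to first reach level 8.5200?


Expected first passage time = a/mu
= 8.5200/3.1500
= 2.7048

2.7048


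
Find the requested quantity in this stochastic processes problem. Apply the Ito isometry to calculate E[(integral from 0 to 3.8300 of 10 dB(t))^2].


By Ito isometry: E[(int f dB)^2] = int f^2 dt
= 10^2 * 3.8300
= 100 * 3.8300 = 383.0000

383.0000


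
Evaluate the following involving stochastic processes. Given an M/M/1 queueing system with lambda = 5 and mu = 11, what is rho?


rho = lambda/mu
= 5/11
= 0.4545

0.4545


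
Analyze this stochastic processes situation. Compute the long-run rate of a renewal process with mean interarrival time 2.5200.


Long-run renewal rate = 1/E(X)
= 1/2.5200
= 0.3968

0.3968


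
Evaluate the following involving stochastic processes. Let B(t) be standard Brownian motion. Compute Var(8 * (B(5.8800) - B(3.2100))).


Var(alpha*(B(t)-B(s))) = alpha^2 * (t-s)
= 8^2 * (5.8800 - 3.2100)
= 64 * 2.6700
= 170.8800

170.8800


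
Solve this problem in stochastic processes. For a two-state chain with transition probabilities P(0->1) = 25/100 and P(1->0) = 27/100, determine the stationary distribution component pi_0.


Stationary distribution: pi_0 = p10/(p01+p10), pi_1 = p01/(p01+p10)
p01 = 0.2500, p10 = 0.2700
pi_0 = 0.5192

0.5192


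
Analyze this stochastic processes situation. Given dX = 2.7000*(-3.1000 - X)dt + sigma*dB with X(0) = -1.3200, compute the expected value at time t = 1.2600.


E[X(t)] = mu + (X(0) - mu)*exp(-theta*t)
= -3.1000 + (-1.3200 - -3.1000)*exp(-2.7000*1.2600)
= -3.1000 + 1.7800 * 0.0333
= -3.0407

-3.0407


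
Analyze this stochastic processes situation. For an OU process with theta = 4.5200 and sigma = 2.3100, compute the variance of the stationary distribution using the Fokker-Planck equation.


Stationary variance = sigma^2 / (2*theta)
= 2.3100^2 / (2*4.5200)
= 5.3361 / 9.0400
= 0.5903

0.5903


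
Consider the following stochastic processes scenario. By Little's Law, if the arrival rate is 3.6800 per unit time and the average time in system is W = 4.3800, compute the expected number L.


Little's Law: L = lambda * W
= 3.6800 * 4.3800
= 16.1184

16.1184


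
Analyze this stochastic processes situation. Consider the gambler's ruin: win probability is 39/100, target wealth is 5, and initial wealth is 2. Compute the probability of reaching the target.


Gambler's ruin formula:
r = q/p = 0.6100/0.3900 = 1.5641
P(win) = (1 - r^i)/(1 - r^N)
= (1 - 1.5641^2)/(1 - 1.5641^5)
= 0.1730

0.1730


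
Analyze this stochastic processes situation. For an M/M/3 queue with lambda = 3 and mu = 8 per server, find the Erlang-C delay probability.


a = lambda/mu = 0.3750
rho = a/c = 0.1250
Erlang-C formula applied:
C(c,a) = 0.0069

0.0069


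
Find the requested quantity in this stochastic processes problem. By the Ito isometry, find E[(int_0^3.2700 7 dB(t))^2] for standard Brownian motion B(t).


By Ito isometry: E[(int f dB)^2] = int f^2 dt
= 7^2 * 3.2700
= 49 * 3.2700 = 160.2300

160.2300


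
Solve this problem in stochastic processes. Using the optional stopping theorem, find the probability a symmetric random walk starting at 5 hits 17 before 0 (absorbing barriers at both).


By optional stopping theorem: E(M at tau) = M(0) = 5
P(hit 17)*17 + P(hit 0)*0 = 5
P(hit 17) = (5 - 0)/(17 - 0) = 5/17 = 0.2941

0.2941


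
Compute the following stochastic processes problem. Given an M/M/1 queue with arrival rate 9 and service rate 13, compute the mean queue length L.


rho = 9/13 = 0.6923
L = rho/(1-rho)
= 0.6923/0.3077
= 2.2500

2.2500


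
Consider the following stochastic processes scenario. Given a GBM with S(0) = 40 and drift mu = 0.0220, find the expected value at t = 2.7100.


E[S(t)] = S(0) * exp(mu * t)
= 40 * exp(0.0220 * 2.7100)
= 40 * 1.0614
= 42.4573

42.4573


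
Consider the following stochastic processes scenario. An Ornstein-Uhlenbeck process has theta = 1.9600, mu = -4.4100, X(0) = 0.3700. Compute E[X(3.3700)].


E[X(t)] = mu + (X(0) - mu)*exp(-theta*t)
= -4.4100 + (0.3700 - -4.4100)*exp(-1.9600*3.3700)
= -4.4100 + 4.7800 * 0.0014
= -4.4035

-4.4035


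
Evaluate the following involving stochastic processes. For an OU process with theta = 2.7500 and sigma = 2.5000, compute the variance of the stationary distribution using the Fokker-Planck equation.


Stationary variance = sigma^2 / (2*theta)
= 2.5000^2 / (2*2.7500)
= 6.2500 / 5.5000
= 1.1364

1.1364


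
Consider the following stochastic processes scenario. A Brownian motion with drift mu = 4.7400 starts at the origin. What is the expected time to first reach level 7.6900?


Expected first passage time = a/mu
= 7.6900/4.7400
= 1.6224

1.6224


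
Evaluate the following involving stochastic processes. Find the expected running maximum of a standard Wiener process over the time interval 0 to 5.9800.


E(max B(s)) = sqrt(2t/pi)
= sqrt(2*5.9800/pi)
= sqrt(3.8070)
= 1.9511

1.9511


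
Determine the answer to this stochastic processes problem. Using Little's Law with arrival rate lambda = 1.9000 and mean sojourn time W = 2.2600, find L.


Little's Law: L = lambda * W
= 1.9000 * 2.2600
= 4.2940

4.2940


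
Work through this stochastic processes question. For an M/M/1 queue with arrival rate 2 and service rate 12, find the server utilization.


rho = lambda/mu
= 2/12
= 0.1667

0.1667


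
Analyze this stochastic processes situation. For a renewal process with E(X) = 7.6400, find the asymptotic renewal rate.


Long-run renewal rate = 1/E(X)
= 1/7.6400
= 0.1309

0.1309


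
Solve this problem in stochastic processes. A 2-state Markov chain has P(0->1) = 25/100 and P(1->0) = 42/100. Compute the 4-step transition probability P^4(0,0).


Computing P^4 by matrix multiplication.
P = [[0.7500, 0.2500], [0.4200, 0.5800]]
After raising P to the power 4:
P^4(0,0) = 0.6313

0.6313


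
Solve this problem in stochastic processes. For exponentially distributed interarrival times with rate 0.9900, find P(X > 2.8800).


P(X > t) = exp(-lambda * t)
= exp(-0.9900 * 2.8800)
= exp(-2.8512) = 0.0578

0.0578


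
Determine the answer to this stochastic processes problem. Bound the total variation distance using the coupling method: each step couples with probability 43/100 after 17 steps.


TV distance bound <= (1-delta)^n
= (1 - 0.4300)^17
= 0.5700^17
= 7.0774e-05

7.0774e-05


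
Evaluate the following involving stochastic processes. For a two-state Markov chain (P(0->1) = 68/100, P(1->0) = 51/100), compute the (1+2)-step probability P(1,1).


P^3 = P^1 * P^2
Computing via matrix multiplication of the transition matrix.
Entry (1,1) of P^3 = 0.5685

0.5685


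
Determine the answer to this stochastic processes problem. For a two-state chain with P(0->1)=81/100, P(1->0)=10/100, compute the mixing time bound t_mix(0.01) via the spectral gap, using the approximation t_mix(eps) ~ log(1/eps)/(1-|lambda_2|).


lambda_2 = |1 - p01 - p10| = |1 - 0.8100 - 0.1000| = 0.0900
t_mix ~ log(1/eps)/(1 - |lambda_2|)
= log(100)/(1 - 0.0900) = 4.6052/0.9100
= 5.0606

5.0606


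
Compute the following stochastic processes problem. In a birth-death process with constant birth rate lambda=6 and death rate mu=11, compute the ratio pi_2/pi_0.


For birth-death process, pi_n/pi_0 = (lambda/mu)^n
= (6/11)^2
= 0.2975

0.2975


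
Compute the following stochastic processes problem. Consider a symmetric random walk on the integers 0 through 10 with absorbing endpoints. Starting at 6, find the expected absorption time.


For symmetric RW on 0,...,N with absorbing barriers, E(i) = i*(N-i)
E(6) = 6 * 4 = 24

24


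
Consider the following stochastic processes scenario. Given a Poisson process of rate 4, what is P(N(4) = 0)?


P(N(t)=k) = (lambda*t)^k * exp(-lambda*t) / k!
lambda*t = 16
= 16^0 * exp(-16) / 0!
= 1 * 1.1254e-07 / 1
= 1.1254e-07

1.1254e-07
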